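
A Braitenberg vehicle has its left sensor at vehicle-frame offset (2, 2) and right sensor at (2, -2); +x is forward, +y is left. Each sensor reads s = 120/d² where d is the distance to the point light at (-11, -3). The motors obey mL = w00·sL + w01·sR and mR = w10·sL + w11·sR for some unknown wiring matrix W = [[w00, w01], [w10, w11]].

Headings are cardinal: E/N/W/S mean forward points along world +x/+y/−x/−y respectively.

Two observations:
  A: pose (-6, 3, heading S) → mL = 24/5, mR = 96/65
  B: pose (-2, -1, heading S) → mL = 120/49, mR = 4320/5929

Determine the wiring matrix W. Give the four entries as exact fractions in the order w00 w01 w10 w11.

0 1 -1/2 1/2

obs A: pose=(-6,3,S) → sL=24/13, sR=24/5, mL=24/5, mR=96/65
obs B: pose=(-2,-1,S) → sL=120/121, sR=120/49, mL=120/49, mR=4320/5929
sensor matrix S = [[24/13, 24/5], [120/121, 120/49]]; det S = -18432/77077
solve [mL_A; mL_B] = S·[w00; w01] and [mR_A; mR_B] = S·[w10; w11]:
  w00 = 0, w01 = 1, w10 = -1/2, w11 = 1/2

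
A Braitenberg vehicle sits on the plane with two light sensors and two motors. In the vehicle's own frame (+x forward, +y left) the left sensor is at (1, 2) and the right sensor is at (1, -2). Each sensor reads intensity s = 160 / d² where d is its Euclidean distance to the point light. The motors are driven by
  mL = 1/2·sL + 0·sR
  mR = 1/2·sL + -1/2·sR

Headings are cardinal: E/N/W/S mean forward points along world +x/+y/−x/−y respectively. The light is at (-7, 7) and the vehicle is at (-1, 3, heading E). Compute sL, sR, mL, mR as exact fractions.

left sensor world pos  = (0, 5); dL² = 53
right sensor world pos = (0, 1); dR² = 85
sL = 160/53 = 160/53
sR = 160/85 = 32/17
mL = 1/2·sL + 0·sR = 80/53
mR = 1/2·sL + -1/2·sR = 512/901

160/53 32/17 80/53 512/901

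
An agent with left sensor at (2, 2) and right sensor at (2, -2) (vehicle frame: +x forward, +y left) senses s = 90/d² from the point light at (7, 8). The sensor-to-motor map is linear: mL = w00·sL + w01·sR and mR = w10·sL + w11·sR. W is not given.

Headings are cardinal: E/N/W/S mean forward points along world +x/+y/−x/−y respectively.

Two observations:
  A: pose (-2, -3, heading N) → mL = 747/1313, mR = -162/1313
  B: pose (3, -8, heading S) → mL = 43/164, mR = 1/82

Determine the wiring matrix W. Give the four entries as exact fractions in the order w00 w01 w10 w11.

obs A: pose=(-2,-3,N) → sL=45/101, sR=9/13, mL=747/1313, mR=-162/1313
obs B: pose=(3,-8,S) → sL=45/164, sR=1/4, mL=43/164, mR=1/82
sensor matrix S = [[45/101, 9/13], [45/164, 1/4]]; det S = -4230/53833
solve [mL_A; mL_B] = S·[w00; w01] and [mR_A; mR_B] = S·[w10; w11]:
  w00 = 1/2, w01 = 1/2, w10 = 1/2, w11 = -1/2

1/2 1/2 1/2 -1/2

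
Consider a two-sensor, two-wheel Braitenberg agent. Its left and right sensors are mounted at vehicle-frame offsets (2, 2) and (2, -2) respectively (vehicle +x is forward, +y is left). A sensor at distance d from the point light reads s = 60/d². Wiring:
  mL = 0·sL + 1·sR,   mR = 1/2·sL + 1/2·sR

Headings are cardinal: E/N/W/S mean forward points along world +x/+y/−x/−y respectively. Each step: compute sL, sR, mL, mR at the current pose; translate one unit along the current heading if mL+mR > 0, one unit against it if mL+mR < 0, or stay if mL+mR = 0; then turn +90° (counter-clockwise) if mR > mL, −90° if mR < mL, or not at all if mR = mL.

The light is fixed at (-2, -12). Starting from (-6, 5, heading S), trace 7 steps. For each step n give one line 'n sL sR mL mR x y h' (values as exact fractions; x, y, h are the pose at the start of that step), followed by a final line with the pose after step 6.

0 60/229 20/87 20/87 4900/19923 -6 5 S
1 15/82 3/10 3/10 99/410 -6 4 E
2 60/197 60/221 60/221 12540/43537 -5 4 S
3 6/29 6/17 6/17 138/493 -5 3 E
4 60/169 12/37 12/37 2124/6253 -4 3 S
5 15/64 5/12 5/12 125/384 -4 2 E
6 12/29 20/51 20/51 596/1479 -3 2 S
final -3 1 E

n=0: pose=(-6,5,S); sL=60/229, sR=20/87; mL=20/87, mR=4900/19923; mL+mR=3160/6641 → advance +1; mR−mL=320/19923 → turn +1·90°
n=1: pose=(-6,4,E); sL=15/82, sR=3/10; mL=3/10, mR=99/410; mL+mR=111/205 → advance +1; mR−mL=-12/205 → turn -1·90°
n=2: pose=(-5,4,S); sL=60/197, sR=60/221; mL=60/221, mR=12540/43537; mL+mR=24360/43537 → advance +1; mR−mL=720/43537 → turn +1·90°
n=3: pose=(-5,3,E); sL=6/29, sR=6/17; mL=6/17, mR=138/493; mL+mR=312/493 → advance +1; mR−mL=-36/493 → turn -1·90°
n=4: pose=(-4,3,S); sL=60/169, sR=12/37; mL=12/37, mR=2124/6253; mL+mR=4152/6253 → advance +1; mR−mL=96/6253 → turn +1·90°
n=5: pose=(-4,2,E); sL=15/64, sR=5/12; mL=5/12, mR=125/384; mL+mR=95/128 → advance +1; mR−mL=-35/384 → turn -1·90°
n=6: pose=(-3,2,S); sL=12/29, sR=20/51; mL=20/51, mR=596/1479; mL+mR=392/493 → advance +1; mR−mL=16/1479 → turn +1·90°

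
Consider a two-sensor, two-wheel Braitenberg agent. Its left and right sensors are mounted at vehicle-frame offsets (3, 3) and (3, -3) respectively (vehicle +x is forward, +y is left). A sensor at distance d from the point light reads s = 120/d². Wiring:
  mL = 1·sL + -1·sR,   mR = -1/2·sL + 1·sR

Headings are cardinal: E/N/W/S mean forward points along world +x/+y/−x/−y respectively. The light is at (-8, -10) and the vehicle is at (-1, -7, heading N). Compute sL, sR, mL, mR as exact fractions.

30/13 15/17 315/221 -60/221

left sensor world pos  = (-4, -4); dL² = 52
right sensor world pos = (2, -4); dR² = 136
sL = 120/52 = 30/13
sR = 120/136 = 15/17
mL = 1·sL + -1·sR = 315/221
mR = -1/2·sL + 1·sR = -60/221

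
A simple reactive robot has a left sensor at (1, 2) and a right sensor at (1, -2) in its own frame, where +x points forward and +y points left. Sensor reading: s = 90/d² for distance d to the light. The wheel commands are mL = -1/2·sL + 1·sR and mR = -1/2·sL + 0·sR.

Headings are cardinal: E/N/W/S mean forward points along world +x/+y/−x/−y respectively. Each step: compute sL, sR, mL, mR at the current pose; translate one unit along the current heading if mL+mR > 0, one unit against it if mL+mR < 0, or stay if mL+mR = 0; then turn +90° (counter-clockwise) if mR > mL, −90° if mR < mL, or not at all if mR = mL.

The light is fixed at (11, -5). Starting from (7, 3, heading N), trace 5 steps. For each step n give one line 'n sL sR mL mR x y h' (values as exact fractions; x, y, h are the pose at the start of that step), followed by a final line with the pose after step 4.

0 10/13 18/17 149/221 -5/13 7 3 N
1 9/13 45/29 909/754 -9/26 7 4 E
2 18/13 90/89 369/1157 -9/13 8 4 S
3 9/8 9/16 0 -9/16 8 5 W
4 90/137 90/121 6885/16577 -45/137 9 5 N
final 9 6 E

n=0: pose=(7,3,N); sL=10/13, sR=18/17; mL=149/221, mR=-5/13; mL+mR=64/221 → advance +1; mR−mL=-18/17 → turn -1·90°
n=1: pose=(7,4,E); sL=9/13, sR=45/29; mL=909/754, mR=-9/26; mL+mR=324/377 → advance +1; mR−mL=-45/29 → turn -1·90°
n=2: pose=(8,4,S); sL=18/13, sR=90/89; mL=369/1157, mR=-9/13; mL+mR=-432/1157 → advance -1; mR−mL=-90/89 → turn -1·90°
n=3: pose=(8,5,W); sL=9/8, sR=9/16; mL=0, mR=-9/16; mL+mR=-9/16 → advance -1; mR−mL=-9/16 → turn -1·90°
n=4: pose=(9,5,N); sL=90/137, sR=90/121; mL=6885/16577, mR=-45/137; mL+mR=1440/16577 → advance +1; mR−mL=-90/121 → turn -1·90°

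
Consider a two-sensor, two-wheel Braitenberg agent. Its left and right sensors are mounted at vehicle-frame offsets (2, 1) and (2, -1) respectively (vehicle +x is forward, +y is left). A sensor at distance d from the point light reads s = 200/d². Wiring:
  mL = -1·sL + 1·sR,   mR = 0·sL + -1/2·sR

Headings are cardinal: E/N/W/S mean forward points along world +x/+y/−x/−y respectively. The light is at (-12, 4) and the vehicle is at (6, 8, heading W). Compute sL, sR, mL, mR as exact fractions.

left sensor world pos  = (4, 7); dL² = 265
right sensor world pos = (4, 9); dR² = 281
sL = 200/265 = 40/53
sR = 200/281 = 200/281
mL = -1·sL + 1·sR = -640/14893
mR = 0·sL + -1/2·sR = -100/281

40/53 200/281 -640/14893 -100/281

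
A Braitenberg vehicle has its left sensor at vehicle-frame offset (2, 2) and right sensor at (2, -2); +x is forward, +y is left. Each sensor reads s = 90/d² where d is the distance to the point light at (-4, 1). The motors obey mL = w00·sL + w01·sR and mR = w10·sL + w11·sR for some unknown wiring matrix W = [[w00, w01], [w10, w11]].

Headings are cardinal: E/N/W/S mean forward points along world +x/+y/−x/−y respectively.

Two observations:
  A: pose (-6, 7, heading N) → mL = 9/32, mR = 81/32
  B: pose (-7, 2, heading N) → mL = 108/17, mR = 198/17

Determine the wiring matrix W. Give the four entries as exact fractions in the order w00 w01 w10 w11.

-1 1 1 1

obs A: pose=(-6,7,N) → sL=9/8, sR=45/32, mL=9/32, mR=81/32
obs B: pose=(-7,2,N) → sL=45/17, sR=9, mL=108/17, mR=198/17
sensor matrix S = [[9/8, 45/32], [45/17, 9]]; det S = 3483/544
solve [mL_A; mL_B] = S·[w00; w01] and [mR_A; mR_B] = S·[w10; w11]:
  w00 = -1, w01 = 1, w10 = 1, w11 = 1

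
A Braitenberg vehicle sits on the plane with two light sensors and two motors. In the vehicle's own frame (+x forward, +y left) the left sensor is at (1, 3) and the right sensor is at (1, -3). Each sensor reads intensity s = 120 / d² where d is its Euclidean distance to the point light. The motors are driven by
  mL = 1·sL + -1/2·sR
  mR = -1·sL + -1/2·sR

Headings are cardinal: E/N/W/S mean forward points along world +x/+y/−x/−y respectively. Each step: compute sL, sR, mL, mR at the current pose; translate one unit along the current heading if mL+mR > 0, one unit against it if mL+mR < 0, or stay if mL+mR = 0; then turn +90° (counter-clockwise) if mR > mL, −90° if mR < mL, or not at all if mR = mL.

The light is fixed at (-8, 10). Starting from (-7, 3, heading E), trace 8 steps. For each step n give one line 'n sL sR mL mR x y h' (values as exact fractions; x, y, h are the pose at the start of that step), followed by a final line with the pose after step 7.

n=0: pose=(-7,3,E); sL=6, sR=15/13; mL=141/26, mR=-171/26; mL+mR=-15/13 → advance -1; mR−mL=-12 → turn -1·90°
n=1: pose=(-8,3,S); sL=120/73, sR=120/73; mL=60/73, mR=-180/73; mL+mR=-120/73 → advance -1; mR−mL=-240/73 → turn -1·90°
n=2: pose=(-8,4,W); sL=60/41, sR=12; mL=-186/41, mR=-306/41; mL+mR=-12 → advance -1; mR−mL=-120/41 → turn -1·90°
n=3: pose=(-7,4,N); sL=120/29, sR=120/41; mL=3180/1189, mR=-6660/1189; mL+mR=-120/41 → advance -1; mR−mL=-240/29 → turn -1·90°
n=4: pose=(-7,3,E); sL=6, sR=15/13; mL=141/26, mR=-171/26; mL+mR=-15/13 → advance -1; mR−mL=-12 → turn -1·90°
n=5: pose=(-8,3,S); sL=120/73, sR=120/73; mL=60/73, mR=-180/73; mL+mR=-120/73 → advance -1; mR−mL=-240/73 → turn -1·90°
n=6: pose=(-8,4,W); sL=60/41, sR=12; mL=-186/41, mR=-306/41; mL+mR=-12 → advance -1; mR−mL=-120/41 → turn -1·90°
n=7: pose=(-7,4,N); sL=120/29, sR=120/41; mL=3180/1189, mR=-6660/1189; mL+mR=-120/41 → advance -1; mR−mL=-240/29 → turn -1·90°

0 6 15/13 141/26 -171/26 -7 3 E
1 120/73 120/73 60/73 -180/73 -8 3 S
2 60/41 12 -186/41 -306/41 -8 4 W
3 120/29 120/41 3180/1189 -6660/1189 -7 4 N
4 6 15/13 141/26 -171/26 -7 3 E
5 120/73 120/73 60/73 -180/73 -8 3 S
6 60/41 12 -186/41 -306/41 -8 4 W
7 120/29 120/41 3180/1189 -6660/1189 -7 4 N
final -7 3 E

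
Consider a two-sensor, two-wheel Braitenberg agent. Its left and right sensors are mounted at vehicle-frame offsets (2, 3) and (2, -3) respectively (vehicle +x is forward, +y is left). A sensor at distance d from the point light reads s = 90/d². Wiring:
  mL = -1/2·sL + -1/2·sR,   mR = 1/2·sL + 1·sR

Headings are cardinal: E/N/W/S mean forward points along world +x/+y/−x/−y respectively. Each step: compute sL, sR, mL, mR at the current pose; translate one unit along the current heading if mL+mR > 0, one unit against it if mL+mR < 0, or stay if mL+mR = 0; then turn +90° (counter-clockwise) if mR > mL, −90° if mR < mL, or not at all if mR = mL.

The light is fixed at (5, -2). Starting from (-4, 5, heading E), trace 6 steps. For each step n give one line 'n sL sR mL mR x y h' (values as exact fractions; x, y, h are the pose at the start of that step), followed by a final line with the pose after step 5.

n=0: pose=(-4,5,E); sL=90/149, sR=18/13; mL=-1926/1937, mR=3267/1937; mL+mR=9/13 → advance +1; mR−mL=5193/1937 → turn +1·90°
n=1: pose=(-3,5,N); sL=45/101, sR=45/53; mL=-3465/5353, mR=11475/10706; mL+mR=45/106 → advance +1; mR−mL=18405/10706 → turn +1·90°
n=2: pose=(-3,6,W); sL=18/25, sR=90/221; mL=-3114/5525, mR=4239/5525; mL+mR=45/221 → advance +1; mR−mL=7353/5525 → turn +1·90°
n=3: pose=(-4,6,S); sL=5/4, sR=1/2; mL=-7/8, mR=9/8; mL+mR=1/4 → advance +1; mR−mL=2 → turn +1·90°
n=4: pose=(-4,5,E); sL=90/149, sR=18/13; mL=-1926/1937, mR=3267/1937; mL+mR=9/13 → advance +1; mR−mL=5193/1937 → turn +1·90°
n=5: pose=(-3,5,N); sL=45/101, sR=45/53; mL=-3465/5353, mR=11475/10706; mL+mR=45/106 → advance +1; mR−mL=18405/10706 → turn +1·90°

0 90/149 18/13 -1926/1937 3267/1937 -4 5 E
1 45/101 45/53 -3465/5353 11475/10706 -3 5 N
2 18/25 90/221 -3114/5525 4239/5525 -3 6 W
3 5/4 1/2 -7/8 9/8 -4 6 S
4 90/149 18/13 -1926/1937 3267/1937 -4 5 E
5 45/101 45/53 -3465/5353 11475/10706 -3 5 N
final -3 6 W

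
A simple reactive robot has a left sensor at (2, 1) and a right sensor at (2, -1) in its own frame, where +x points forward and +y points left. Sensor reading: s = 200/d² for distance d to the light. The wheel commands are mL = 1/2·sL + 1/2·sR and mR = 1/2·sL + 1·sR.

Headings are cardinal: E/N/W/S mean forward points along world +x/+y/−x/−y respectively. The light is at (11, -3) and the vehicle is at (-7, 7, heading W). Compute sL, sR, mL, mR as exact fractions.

200/481 200/521 100200/250601 148300/250601

left sensor world pos  = (-9, 6); dL² = 481
right sensor world pos = (-9, 8); dR² = 521
sL = 200/481 = 200/481
sR = 200/521 = 200/521
mL = 1/2·sL + 1/2·sR = 100200/250601
mR = 1/2·sL + 1·sR = 148300/250601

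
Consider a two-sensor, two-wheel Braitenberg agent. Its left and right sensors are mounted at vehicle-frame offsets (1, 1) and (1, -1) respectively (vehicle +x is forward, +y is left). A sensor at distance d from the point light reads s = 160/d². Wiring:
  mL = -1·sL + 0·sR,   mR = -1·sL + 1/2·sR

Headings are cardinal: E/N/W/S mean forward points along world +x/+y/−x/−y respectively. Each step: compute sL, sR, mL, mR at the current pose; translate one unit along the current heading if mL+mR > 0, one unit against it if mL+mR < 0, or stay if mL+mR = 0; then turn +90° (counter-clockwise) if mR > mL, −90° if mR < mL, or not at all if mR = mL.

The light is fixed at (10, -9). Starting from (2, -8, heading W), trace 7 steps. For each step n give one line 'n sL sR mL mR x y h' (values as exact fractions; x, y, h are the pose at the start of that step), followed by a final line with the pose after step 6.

0 160/81 32/17 -160/81 -1424/1377 2 -8 W
1 40/9 5/2 -40/9 -115/36 3 -8 S
2 32/9 160/37 -32/9 -464/333 3 -7 E
3 16/9 80/29 -16/9 -104/261 2 -7 N
4 160/81 32/17 -160/81 -1424/1377 2 -8 W
5 40/9 5/2 -40/9 -115/36 3 -8 S
6 32/9 160/37 -32/9 -464/333 3 -7 E
final 2 -7 N

n=0: pose=(2,-8,W); sL=160/81, sR=32/17; mL=-160/81, mR=-1424/1377; mL+mR=-4144/1377 → advance -1; mR−mL=16/17 → turn +1·90°
n=1: pose=(3,-8,S); sL=40/9, sR=5/2; mL=-40/9, mR=-115/36; mL+mR=-275/36 → advance -1; mR−mL=5/4 → turn +1·90°
n=2: pose=(3,-7,E); sL=32/9, sR=160/37; mL=-32/9, mR=-464/333; mL+mR=-1648/333 → advance -1; mR−mL=80/37 → turn +1·90°
n=3: pose=(2,-7,N); sL=16/9, sR=80/29; mL=-16/9, mR=-104/261; mL+mR=-568/261 → advance -1; mR−mL=40/29 → turn +1·90°
n=4: pose=(2,-8,W); sL=160/81, sR=32/17; mL=-160/81, mR=-1424/1377; mL+mR=-4144/1377 → advance -1; mR−mL=16/17 → turn +1·90°
n=5: pose=(3,-8,S); sL=40/9, sR=5/2; mL=-40/9, mR=-115/36; mL+mR=-275/36 → advance -1; mR−mL=5/4 → turn +1·90°
n=6: pose=(3,-7,E); sL=32/9, sR=160/37; mL=-32/9, mR=-464/333; mL+mR=-1648/333 → advance -1; mR−mL=80/37 → turn +1·90°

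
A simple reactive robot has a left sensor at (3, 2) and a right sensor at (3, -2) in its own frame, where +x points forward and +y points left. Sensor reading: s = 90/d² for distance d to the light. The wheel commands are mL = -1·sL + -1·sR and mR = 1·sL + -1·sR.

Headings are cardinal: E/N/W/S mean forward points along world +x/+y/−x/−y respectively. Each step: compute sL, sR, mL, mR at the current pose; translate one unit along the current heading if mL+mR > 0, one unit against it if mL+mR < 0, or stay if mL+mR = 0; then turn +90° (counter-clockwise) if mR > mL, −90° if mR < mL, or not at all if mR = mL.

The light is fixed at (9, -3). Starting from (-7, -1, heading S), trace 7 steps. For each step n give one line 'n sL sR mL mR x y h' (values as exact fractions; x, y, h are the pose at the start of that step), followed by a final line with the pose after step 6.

n=0: pose=(-7,-1,S); sL=90/197, sR=18/65; mL=-9396/12805, mR=2304/12805; mL+mR=-36/65 → advance -1; mR−mL=180/197 → turn +1·90°
n=1: pose=(-7,0,E); sL=45/97, sR=9/17; mL=-1638/1649, mR=-108/1649; mL+mR=-18/17 → advance -1; mR−mL=90/97 → turn +1·90°
n=2: pose=(-8,0,N); sL=90/397, sR=10/29; mL=-6580/11513, mR=-1360/11513; mL+mR=-20/29 → advance -1; mR−mL=180/397 → turn +1·90°
n=3: pose=(-8,-1,W); sL=9/40, sR=45/208; mL=-459/1040, mR=9/1040; mL+mR=-45/104 → advance -1; mR−mL=9/20 → turn +1·90°
n=4: pose=(-7,-1,S); sL=90/197, sR=18/65; mL=-9396/12805, mR=2304/12805; mL+mR=-36/65 → advance -1; mR−mL=180/197 → turn +1·90°
n=5: pose=(-7,0,E); sL=45/97, sR=9/17; mL=-1638/1649, mR=-108/1649; mL+mR=-18/17 → advance -1; mR−mL=90/97 → turn +1·90°
n=6: pose=(-8,0,N); sL=90/397, sR=10/29; mL=-6580/11513, mR=-1360/11513; mL+mR=-20/29 → advance -1; mR−mL=180/397 → turn +1·90°

0 90/197 18/65 -9396/12805 2304/12805 -7 -1 S
1 45/97 9/17 -1638/1649 -108/1649 -7 0 E
2 90/397 10/29 -6580/11513 -1360/11513 -8 0 N
3 9/40 45/208 -459/1040 9/1040 -8 -1 W
4 90/197 18/65 -9396/12805 2304/12805 -7 -1 S
5 45/97 9/17 -1638/1649 -108/1649 -7 0 E
6 90/397 10/29 -6580/11513 -1360/11513 -8 0 N
final -8 -1 W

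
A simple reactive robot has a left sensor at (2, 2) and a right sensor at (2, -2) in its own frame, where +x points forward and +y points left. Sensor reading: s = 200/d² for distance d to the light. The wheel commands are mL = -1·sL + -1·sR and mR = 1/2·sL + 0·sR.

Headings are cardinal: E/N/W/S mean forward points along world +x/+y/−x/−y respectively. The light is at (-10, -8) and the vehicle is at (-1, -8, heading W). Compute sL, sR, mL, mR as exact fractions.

left sensor world pos  = (-3, -10); dL² = 53
right sensor world pos = (-3, -6); dR² = 53
sL = 200/53 = 200/53
sR = 200/53 = 200/53
mL = -1·sL + -1·sR = -400/53
mR = 1/2·sL + 0·sR = 100/53

200/53 200/53 -400/53 100/53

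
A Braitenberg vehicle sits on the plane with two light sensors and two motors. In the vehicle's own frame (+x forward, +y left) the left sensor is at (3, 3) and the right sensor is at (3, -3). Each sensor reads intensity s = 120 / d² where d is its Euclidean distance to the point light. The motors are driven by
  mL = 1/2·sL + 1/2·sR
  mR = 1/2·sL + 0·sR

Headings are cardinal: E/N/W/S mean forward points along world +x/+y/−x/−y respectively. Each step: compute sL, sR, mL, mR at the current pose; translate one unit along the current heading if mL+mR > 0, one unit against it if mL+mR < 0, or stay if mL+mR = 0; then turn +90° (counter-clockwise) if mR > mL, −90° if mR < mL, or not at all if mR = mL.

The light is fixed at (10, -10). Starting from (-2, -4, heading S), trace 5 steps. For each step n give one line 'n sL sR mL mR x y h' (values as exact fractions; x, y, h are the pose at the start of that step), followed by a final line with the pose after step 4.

0 4/3 20/39 12/13 2/3 -2 -4 S
1 120/229 120/289 31080/66181 60/229 -2 -5 W
2 3/8 30/41 363/656 3/16 -3 -5 N
3 120/181 120/109 17400/19729 60/181 -3 -4 E
4 4/3 20/39 12/13 2/3 -2 -4 S
final -2 -5 W

n=0: pose=(-2,-4,S); sL=4/3, sR=20/39; mL=12/13, mR=2/3; mL+mR=62/39 → advance +1; mR−mL=-10/39 → turn -1·90°
n=1: pose=(-2,-5,W); sL=120/229, sR=120/289; mL=31080/66181, mR=60/229; mL+mR=48420/66181 → advance +1; mR−mL=-60/289 → turn -1·90°
n=2: pose=(-3,-5,N); sL=3/8, sR=30/41; mL=363/656, mR=3/16; mL+mR=243/328 → advance +1; mR−mL=-15/41 → turn -1·90°
n=3: pose=(-3,-4,E); sL=120/181, sR=120/109; mL=17400/19729, mR=60/181; mL+mR=23940/19729 → advance +1; mR−mL=-60/109 → turn -1·90°
n=4: pose=(-2,-4,S); sL=4/3, sR=20/39; mL=12/13, mR=2/3; mL+mR=62/39 → advance +1; mR−mL=-10/39 → turn -1·90°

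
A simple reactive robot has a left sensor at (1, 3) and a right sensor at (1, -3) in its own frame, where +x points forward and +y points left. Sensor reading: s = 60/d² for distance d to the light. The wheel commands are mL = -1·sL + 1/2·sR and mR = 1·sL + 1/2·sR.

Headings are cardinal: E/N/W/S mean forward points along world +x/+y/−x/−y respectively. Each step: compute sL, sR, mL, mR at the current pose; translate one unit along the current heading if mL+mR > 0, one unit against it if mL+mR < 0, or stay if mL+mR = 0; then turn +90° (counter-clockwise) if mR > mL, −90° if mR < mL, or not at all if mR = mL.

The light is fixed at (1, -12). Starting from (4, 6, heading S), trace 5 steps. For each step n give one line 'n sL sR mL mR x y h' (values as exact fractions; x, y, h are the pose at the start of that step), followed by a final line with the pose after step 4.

0 12/65 60/289 -1518/18785 5418/18785 4 6 S
1 15/104 15/53 -15/5512 1575/5512 4 5 E
2 12/65 60/373 -2526/24245 6426/24245 5 5 N
3 10/39 2/15 -37/195 21/65 5 6 W
4 12/65 60/289 -1518/18785 5418/18785 4 6 S
final 4 5 E

n=0: pose=(4,6,S); sL=12/65, sR=60/289; mL=-1518/18785, mR=5418/18785; mL+mR=60/289 → advance +1; mR−mL=24/65 → turn +1·90°
n=1: pose=(4,5,E); sL=15/104, sR=15/53; mL=-15/5512, mR=1575/5512; mL+mR=15/53 → advance +1; mR−mL=15/52 → turn +1·90°
n=2: pose=(5,5,N); sL=12/65, sR=60/373; mL=-2526/24245, mR=6426/24245; mL+mR=60/373 → advance +1; mR−mL=24/65 → turn +1·90°
n=3: pose=(5,6,W); sL=10/39, sR=2/15; mL=-37/195, mR=21/65; mL+mR=2/15 → advance +1; mR−mL=20/39 → turn +1·90°
n=4: pose=(4,6,S); sL=12/65, sR=60/289; mL=-1518/18785, mR=5418/18785; mL+mR=60/289 → advance +1; mR−mL=24/65 → turn +1·90°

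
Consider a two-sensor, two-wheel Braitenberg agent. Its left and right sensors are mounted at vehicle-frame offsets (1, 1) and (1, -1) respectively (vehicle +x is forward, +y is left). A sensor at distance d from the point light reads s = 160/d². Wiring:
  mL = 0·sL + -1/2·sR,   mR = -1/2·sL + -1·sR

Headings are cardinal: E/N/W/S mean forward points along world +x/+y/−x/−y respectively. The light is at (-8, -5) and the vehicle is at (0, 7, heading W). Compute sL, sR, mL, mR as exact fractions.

left sensor world pos  = (-1, 6); dL² = 170
right sensor world pos = (-1, 8); dR² = 218
sL = 160/170 = 16/17
sR = 160/218 = 80/109
mL = 0·sL + -1/2·sR = -40/109
mR = -1/2·sL + -1·sR = -2232/1853

16/17 80/109 -40/109 -2232/1853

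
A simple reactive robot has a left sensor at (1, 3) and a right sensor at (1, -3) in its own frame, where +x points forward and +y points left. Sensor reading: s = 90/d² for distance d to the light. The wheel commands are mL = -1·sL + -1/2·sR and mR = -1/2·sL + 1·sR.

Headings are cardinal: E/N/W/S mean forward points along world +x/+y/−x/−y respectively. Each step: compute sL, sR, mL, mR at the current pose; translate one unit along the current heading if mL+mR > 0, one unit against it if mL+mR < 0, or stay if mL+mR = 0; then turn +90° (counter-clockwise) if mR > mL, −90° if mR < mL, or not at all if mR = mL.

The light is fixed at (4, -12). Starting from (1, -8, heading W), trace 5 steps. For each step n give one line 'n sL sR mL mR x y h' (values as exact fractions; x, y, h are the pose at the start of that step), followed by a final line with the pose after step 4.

0 90/17 18/13 -1323/221 -279/221 1 -8 W
1 9 45/17 -351/34 -63/34 2 -8 S
2 18/13 18 -135/13 225/13 2 -7 E
3 45/26 9/4 -297/104 18/13 3 -7 N
4 18 90/53 -999/53 -387/53 3 -8 W
final 4 -8 S

n=0: pose=(1,-8,W); sL=90/17, sR=18/13; mL=-1323/221, mR=-279/221; mL+mR=-1602/221 → advance -1; mR−mL=1044/221 → turn +1·90°
n=1: pose=(2,-8,S); sL=9, sR=45/17; mL=-351/34, mR=-63/34; mL+mR=-207/17 → advance -1; mR−mL=144/17 → turn +1·90°
n=2: pose=(2,-7,E); sL=18/13, sR=18; mL=-135/13, mR=225/13; mL+mR=90/13 → advance +1; mR−mL=360/13 → turn +1·90°
n=3: pose=(3,-7,N); sL=45/26, sR=9/4; mL=-297/104, mR=18/13; mL+mR=-153/104 → advance -1; mR−mL=441/104 → turn +1·90°
n=4: pose=(3,-8,W); sL=18, sR=90/53; mL=-999/53, mR=-387/53; mL+mR=-1386/53 → advance -1; mR−mL=612/53 → turn +1·90°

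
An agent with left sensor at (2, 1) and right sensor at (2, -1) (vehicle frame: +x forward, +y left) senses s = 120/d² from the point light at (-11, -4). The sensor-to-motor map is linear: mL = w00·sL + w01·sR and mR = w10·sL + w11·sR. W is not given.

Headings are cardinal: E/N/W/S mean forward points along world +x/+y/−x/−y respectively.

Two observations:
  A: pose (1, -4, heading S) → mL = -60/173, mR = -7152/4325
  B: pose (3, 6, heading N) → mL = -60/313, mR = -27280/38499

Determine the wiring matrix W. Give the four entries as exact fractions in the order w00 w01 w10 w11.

-1/2 0 -1 -1

obs A: pose=(1,-4,S) → sL=120/173, sR=24/25, mL=-60/173, mR=-7152/4325
obs B: pose=(3,6,N) → sL=120/313, sR=40/123, mL=-60/313, mR=-27280/38499
sensor matrix S = [[120/173, 24/25], [120/313, 40/123]]; det S = -1581568/11100545
solve [mL_A; mL_B] = S·[w00; w01] and [mR_A; mR_B] = S·[w10; w11]:
  w00 = -1/2, w01 = 0, w10 = -1, w11 = -1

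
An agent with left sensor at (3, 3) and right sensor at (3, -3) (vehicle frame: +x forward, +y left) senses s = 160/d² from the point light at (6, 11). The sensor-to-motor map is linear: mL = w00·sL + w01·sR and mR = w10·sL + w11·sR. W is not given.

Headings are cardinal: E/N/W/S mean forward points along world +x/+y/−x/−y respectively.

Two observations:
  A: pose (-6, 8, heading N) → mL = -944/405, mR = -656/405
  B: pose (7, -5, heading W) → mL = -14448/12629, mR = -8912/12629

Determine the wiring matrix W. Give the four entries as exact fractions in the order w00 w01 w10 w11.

-1/2 -1 1/2 -1

obs A: pose=(-6,8,N) → sL=32/45, sR=160/81, mL=-944/405, mR=-656/405
obs B: pose=(7,-5,W) → sL=32/73, sR=160/173, mL=-14448/12629, mR=-8912/12629
sensor matrix S = [[32/45, 160/81], [32/73, 160/173]]; det S = -212992/1022949
solve [mL_A; mL_B] = S·[w00; w01] and [mR_A; mR_B] = S·[w10; w11]:
  w00 = -1/2, w01 = -1, w10 = 1/2, w11 = -1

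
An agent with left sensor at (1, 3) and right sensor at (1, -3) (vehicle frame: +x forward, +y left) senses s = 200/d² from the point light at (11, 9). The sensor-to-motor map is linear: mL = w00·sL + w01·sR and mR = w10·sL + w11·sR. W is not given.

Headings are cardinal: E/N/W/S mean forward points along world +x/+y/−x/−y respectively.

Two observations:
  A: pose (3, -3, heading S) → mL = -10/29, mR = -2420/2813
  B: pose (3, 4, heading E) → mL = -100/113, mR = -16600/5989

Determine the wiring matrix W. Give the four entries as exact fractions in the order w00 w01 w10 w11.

0 -1/2 -1/2 -1/2

obs A: pose=(3,-3,S) → sL=100/97, sR=20/29, mL=-10/29, mR=-2420/2813
obs B: pose=(3,4,E) → sL=200/53, sR=200/113, mL=-100/113, mR=-16600/5989
sensor matrix S = [[100/97, 20/29], [200/53, 200/113]]; det S = -13104000/16847057
solve [mL_A; mL_B] = S·[w00; w01] and [mR_A; mR_B] = S·[w10; w11]:
  w00 = 0, w01 = -1/2, w10 = -1/2, w11 = -1/2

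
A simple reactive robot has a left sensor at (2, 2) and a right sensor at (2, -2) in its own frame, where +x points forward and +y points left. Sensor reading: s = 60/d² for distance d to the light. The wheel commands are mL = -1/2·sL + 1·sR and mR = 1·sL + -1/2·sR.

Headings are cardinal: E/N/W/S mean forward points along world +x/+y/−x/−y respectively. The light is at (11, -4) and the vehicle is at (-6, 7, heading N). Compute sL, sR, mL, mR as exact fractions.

left sensor world pos  = (-8, 9); dL² = 530
right sensor world pos = (-4, 9); dR² = 394
sL = 60/530 = 6/53
sR = 60/394 = 30/197
mL = -1/2·sL + 1·sR = 999/10441
mR = 1·sL + -1/2·sR = 387/10441

6/53 30/197 999/10441 387/10441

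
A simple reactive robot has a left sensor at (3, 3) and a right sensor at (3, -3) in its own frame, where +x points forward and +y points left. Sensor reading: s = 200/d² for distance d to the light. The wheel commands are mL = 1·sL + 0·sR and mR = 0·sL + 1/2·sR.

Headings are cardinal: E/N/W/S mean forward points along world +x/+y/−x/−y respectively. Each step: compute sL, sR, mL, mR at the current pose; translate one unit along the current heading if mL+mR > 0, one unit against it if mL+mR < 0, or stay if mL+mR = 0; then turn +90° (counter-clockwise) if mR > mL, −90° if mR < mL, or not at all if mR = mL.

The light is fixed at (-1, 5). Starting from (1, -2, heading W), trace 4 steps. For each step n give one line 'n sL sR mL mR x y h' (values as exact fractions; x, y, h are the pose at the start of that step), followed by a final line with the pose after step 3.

n=0: pose=(1,-2,W); sL=200/101, sR=200/17; mL=200/101, mR=100/17; mL+mR=13500/1717 → advance +1; mR−mL=6700/1717 → turn +1·90°
n=1: pose=(0,-2,S); sL=50/29, sR=25/13; mL=50/29, mR=25/26; mL+mR=2025/754 → advance +1; mR−mL=-575/754 → turn -1·90°
n=2: pose=(0,-3,W); sL=8/5, sR=200/29; mL=8/5, mR=100/29; mL+mR=732/145 → advance +1; mR−mL=268/145 → turn +1·90°
n=3: pose=(-1,-3,S); sL=20/13, sR=20/13; mL=20/13, mR=10/13; mL+mR=30/13 → advance +1; mR−mL=-10/13 → turn -1·90°

0 200/101 200/17 200/101 100/17 1 -2 W
1 50/29 25/13 50/29 25/26 0 -2 S
2 8/5 200/29 8/5 100/29 0 -3 W
3 20/13 20/13 20/13 10/13 -1 -3 S
final -1 -4 W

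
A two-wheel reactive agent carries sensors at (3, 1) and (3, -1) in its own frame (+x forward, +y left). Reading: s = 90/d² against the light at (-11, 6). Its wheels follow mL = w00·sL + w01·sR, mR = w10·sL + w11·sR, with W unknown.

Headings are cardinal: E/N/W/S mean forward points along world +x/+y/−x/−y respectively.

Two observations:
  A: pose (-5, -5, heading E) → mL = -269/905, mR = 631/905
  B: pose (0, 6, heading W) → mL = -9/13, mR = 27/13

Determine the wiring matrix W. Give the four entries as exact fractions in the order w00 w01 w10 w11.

obs A: pose=(-5,-5,E) → sL=90/181, sR=2/5, mL=-269/905, mR=631/905
obs B: pose=(0,6,W) → sL=18/13, sR=18/13, mL=-9/13, mR=27/13
sensor matrix S = [[90/181, 2/5], [18/13, 18/13]]; det S = 1584/11765
solve [mL_A; mL_B] = S·[w00; w01] and [mR_A; mR_B] = S·[w10; w11]:
  w00 = -1, w01 = 1/2, w10 = 1, w11 = 1/2

-1 1/2 1 1/2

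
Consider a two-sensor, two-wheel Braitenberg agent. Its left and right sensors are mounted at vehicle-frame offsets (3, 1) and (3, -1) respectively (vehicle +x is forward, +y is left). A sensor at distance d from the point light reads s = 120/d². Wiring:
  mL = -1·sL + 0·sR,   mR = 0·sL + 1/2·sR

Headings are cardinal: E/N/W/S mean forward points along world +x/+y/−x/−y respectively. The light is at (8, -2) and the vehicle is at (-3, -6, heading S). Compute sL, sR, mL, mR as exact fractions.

left sensor world pos  = (-2, -9); dL² = 149
right sensor world pos = (-4, -9); dR² = 193
sL = 120/149 = 120/149
sR = 120/193 = 120/193
mL = -1·sL + 0·sR = -120/149
mR = 0·sL + 1/2·sR = 60/193

120/149 120/193 -120/149 60/193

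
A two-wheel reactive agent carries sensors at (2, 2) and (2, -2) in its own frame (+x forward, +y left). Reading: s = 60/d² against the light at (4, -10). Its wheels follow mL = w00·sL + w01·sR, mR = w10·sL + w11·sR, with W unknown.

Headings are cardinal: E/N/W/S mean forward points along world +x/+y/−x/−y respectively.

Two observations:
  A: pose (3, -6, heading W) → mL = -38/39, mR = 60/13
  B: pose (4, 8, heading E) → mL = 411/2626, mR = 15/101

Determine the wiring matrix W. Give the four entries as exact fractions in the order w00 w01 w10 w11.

-1/2 1 1 0

obs A: pose=(3,-6,W) → sL=60/13, sR=4/3, mL=-38/39, mR=60/13
obs B: pose=(4,8,E) → sL=15/101, sR=3/13, mL=411/2626, mR=15/101
sensor matrix S = [[60/13, 4/3], [15/101, 3/13]]; det S = 14800/17069
solve [mL_A; mL_B] = S·[w00; w01] and [mR_A; mR_B] = S·[w10; w11]:
  w00 = -1/2, w01 = 1, w10 = 1, w11 = 0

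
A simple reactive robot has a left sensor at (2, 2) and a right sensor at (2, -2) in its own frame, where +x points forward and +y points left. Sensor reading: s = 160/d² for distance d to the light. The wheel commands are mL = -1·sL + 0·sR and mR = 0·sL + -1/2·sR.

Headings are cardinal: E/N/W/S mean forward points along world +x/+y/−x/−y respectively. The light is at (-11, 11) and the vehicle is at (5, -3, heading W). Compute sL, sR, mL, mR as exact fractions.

left sensor world pos  = (3, -5); dL² = 452
right sensor world pos = (3, -1); dR² = 340
sL = 160/452 = 40/113
sR = 160/340 = 8/17
mL = -1·sL + 0·sR = -40/113
mR = 0·sL + -1/2·sR = -4/17

40/113 8/17 -40/113 -4/17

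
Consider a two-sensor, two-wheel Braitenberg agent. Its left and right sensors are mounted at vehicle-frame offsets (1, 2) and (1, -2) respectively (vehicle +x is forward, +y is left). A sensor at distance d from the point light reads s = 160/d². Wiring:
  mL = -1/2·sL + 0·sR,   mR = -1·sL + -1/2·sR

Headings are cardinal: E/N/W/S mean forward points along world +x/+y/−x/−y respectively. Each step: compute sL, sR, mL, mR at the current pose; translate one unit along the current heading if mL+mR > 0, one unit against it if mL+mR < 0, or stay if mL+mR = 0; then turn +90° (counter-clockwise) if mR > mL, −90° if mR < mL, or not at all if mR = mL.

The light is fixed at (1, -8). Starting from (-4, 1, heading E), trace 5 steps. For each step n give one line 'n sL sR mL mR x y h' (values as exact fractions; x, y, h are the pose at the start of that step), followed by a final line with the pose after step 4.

n=0: pose=(-4,1,E); sL=160/137, sR=32/13; mL=-80/137, mR=-4272/1781; mL+mR=-5312/1781 → advance -1; mR−mL=-3232/1781 → turn -1·90°
n=1: pose=(-5,1,S); sL=2, sR=5/4; mL=-1, mR=-21/8; mL+mR=-29/8 → advance -1; mR−mL=-13/8 → turn -1·90°
n=2: pose=(-5,2,W); sL=160/113, sR=160/193; mL=-80/113, mR=-39920/21809; mL+mR=-55360/21809 → advance -1; mR−mL=-24480/21809 → turn -1·90°
n=3: pose=(-4,2,N); sL=16/17, sR=16/13; mL=-8/17, mR=-344/221; mL+mR=-448/221 → advance -1; mR−mL=-240/221 → turn -1·90°
n=4: pose=(-4,1,E); sL=160/137, sR=32/13; mL=-80/137, mR=-4272/1781; mL+mR=-5312/1781 → advance -1; mR−mL=-3232/1781 → turn -1·90°

0 160/137 32/13 -80/137 -4272/1781 -4 1 E
1 2 5/4 -1 -21/8 -5 1 S
2 160/113 160/193 -80/113 -39920/21809 -5 2 W
3 16/17 16/13 -8/17 -344/221 -4 2 N
4 160/137 32/13 -80/137 -4272/1781 -4 1 E
final -5 1 S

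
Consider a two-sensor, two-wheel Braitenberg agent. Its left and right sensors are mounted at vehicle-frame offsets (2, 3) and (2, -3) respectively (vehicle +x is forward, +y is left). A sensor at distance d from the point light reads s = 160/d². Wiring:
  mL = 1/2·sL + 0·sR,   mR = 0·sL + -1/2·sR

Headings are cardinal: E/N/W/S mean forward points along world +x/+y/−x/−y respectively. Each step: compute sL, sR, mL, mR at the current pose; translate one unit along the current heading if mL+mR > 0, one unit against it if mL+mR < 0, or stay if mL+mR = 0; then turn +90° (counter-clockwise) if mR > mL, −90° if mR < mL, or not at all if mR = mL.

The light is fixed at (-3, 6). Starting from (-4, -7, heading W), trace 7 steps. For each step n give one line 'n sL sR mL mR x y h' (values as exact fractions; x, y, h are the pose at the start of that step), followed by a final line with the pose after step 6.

n=0: pose=(-4,-7,W); sL=32/53, sR=160/109; mL=16/53, mR=-80/109; mL+mR=-2496/5777 → advance -1; mR−mL=-5984/5777 → turn -1·90°
n=1: pose=(-3,-7,N); sL=16/13, sR=16/13; mL=8/13, mR=-8/13; mL+mR=0 → advance +0; mR−mL=-16/13 → turn -1·90°
n=2: pose=(-3,-7,E); sL=20/13, sR=8/13; mL=10/13, mR=-4/13; mL+mR=6/13 → advance +1; mR−mL=-14/13 → turn -1·90°
n=3: pose=(-2,-7,S); sL=160/241, sR=160/229; mL=80/241, mR=-80/229; mL+mR=-960/55189 → advance -1; mR−mL=-37600/55189 → turn -1·90°
n=4: pose=(-2,-6,W); sL=80/113, sR=80/41; mL=40/113, mR=-40/41; mL+mR=-2880/4633 → advance -1; mR−mL=-6160/4633 → turn -1·90°
n=5: pose=(-1,-6,N); sL=160/101, sR=32/25; mL=80/101, mR=-16/25; mL+mR=384/2525 → advance +1; mR−mL=-3616/2525 → turn -1·90°
n=6: pose=(-1,-5,E); sL=2, sR=40/53; mL=1, mR=-20/53; mL+mR=33/53 → advance +1; mR−mL=-73/53 → turn -1·90°

0 32/53 160/109 16/53 -80/109 -4 -7 W
1 16/13 16/13 8/13 -8/13 -3 -7 N
2 20/13 8/13 10/13 -4/13 -3 -7 E
3 160/241 160/229 80/241 -80/229 -2 -7 S
4 80/113 80/41 40/113 -40/41 -2 -6 W
5 160/101 32/25 80/101 -16/25 -1 -6 N
6 2 40/53 1 -20/53 -1 -5 E
final 0 -5 S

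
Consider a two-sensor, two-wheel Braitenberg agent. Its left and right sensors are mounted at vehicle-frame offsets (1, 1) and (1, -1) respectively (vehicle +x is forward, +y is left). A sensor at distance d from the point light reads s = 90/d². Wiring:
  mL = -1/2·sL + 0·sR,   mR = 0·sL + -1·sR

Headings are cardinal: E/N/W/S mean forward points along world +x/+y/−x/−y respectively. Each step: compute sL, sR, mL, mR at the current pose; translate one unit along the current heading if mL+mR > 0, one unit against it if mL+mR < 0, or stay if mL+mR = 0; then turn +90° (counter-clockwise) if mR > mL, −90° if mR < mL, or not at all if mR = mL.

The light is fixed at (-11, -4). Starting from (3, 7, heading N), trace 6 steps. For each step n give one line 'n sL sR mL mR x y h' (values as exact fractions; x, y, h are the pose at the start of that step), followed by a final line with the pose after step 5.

n=0: pose=(3,7,N); sL=90/313, sR=10/41; mL=-45/313, mR=-10/41; mL+mR=-4975/12833 → advance -1; mR−mL=-1285/12833 → turn -1·90°
n=1: pose=(3,6,E); sL=45/173, sR=5/17; mL=-45/346, mR=-5/17; mL+mR=-2495/5882 → advance -1; mR−mL=-965/5882 → turn -1·90°
n=2: pose=(2,6,S); sL=90/277, sR=2/5; mL=-45/277, mR=-2/5; mL+mR=-779/1385 → advance -1; mR−mL=-329/1385 → turn -1·90°
n=3: pose=(2,7,W); sL=45/122, sR=5/16; mL=-45/244, mR=-5/16; mL+mR=-485/976 → advance -1; mR−mL=-125/976 → turn -1·90°
n=4: pose=(3,7,N); sL=90/313, sR=10/41; mL=-45/313, mR=-10/41; mL+mR=-4975/12833 → advance -1; mR−mL=-1285/12833 → turn -1·90°
n=5: pose=(3,6,E); sL=45/173, sR=5/17; mL=-45/346, mR=-5/17; mL+mR=-2495/5882 → advance -1; mR−mL=-965/5882 → turn -1·90°

0 90/313 10/41 -45/313 -10/41 3 7 N
1 45/173 5/17 -45/346 -5/17 3 6 E
2 90/277 2/5 -45/277 -2/5 2 6 S
3 45/122 5/16 -45/244 -5/16 2 7 W
4 90/313 10/41 -45/313 -10/41 3 7 N
5 45/173 5/17 -45/346 -5/17 3 6 E
final 2 6 S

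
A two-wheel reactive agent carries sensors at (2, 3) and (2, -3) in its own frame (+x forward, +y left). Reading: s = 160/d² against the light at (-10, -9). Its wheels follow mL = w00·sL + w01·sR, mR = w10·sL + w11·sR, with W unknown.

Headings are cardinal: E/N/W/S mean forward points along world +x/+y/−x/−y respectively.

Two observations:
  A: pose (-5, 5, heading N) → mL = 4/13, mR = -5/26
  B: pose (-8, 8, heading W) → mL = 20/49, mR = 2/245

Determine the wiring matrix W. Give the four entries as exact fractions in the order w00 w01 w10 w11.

1/2 0 1/2 -1

obs A: pose=(-5,5,N) → sL=8/13, sR=1/2, mL=4/13, mR=-5/26
obs B: pose=(-8,8,W) → sL=40/49, sR=2/5, mL=20/49, mR=2/245
sensor matrix S = [[8/13, 1/2], [40/49, 2/5]]; det S = -516/3185
solve [mL_A; mL_B] = S·[w00; w01] and [mR_A; mR_B] = S·[w10; w11]:
  w00 = 1/2, w01 = 0, w10 = 1/2, w11 = -1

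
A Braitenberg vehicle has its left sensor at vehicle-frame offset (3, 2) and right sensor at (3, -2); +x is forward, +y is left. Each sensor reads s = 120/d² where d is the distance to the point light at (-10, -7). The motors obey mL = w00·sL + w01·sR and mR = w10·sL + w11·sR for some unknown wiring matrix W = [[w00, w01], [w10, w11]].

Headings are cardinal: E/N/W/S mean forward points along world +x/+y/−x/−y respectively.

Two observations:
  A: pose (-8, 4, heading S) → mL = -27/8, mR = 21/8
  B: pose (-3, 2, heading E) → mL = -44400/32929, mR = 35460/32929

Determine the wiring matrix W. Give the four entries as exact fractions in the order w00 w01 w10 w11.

obs A: pose=(-8,4,S) → sL=3/2, sR=15/8, mL=-27/8, mR=21/8
obs B: pose=(-3,2,E) → sL=120/221, sR=120/149, mL=-44400/32929, mR=35460/32929
sensor matrix S = [[3/2, 15/8], [120/221, 120/149]]; det S = 6255/32929
solve [mL_A; mL_B] = S·[w00; w01] and [mR_A; mR_B] = S·[w10; w11]:
  w00 = -1, w01 = -1, w10 = 1/2, w11 = 1

-1 -1 1/2 1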